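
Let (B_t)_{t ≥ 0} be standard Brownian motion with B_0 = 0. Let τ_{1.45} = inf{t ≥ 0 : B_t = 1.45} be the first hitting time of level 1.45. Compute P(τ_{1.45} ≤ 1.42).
P(τ_{1.45} ≤ 1.42) = 2(1 − Φ(1.45/√1.42)) = 2(1 − Φ(1.2168)) ≈ 0.2237

By the reflection principle for standard BM, P(τ_b ≤ t) = 2 · P(B_t ≥ b). Since B_t ~ N(0, t), P(B_t ≥ 1.45) = 1 − Φ(1.45/√t) = 1 − Φ(1.45/√1.42) = 1 − Φ(1.2168) ≈ 0.11184. Doubling: P(τ_{1.45} ≤ 1.42) ≈ 2 · 0.11184 = 0.22368 ≈ 0.2237.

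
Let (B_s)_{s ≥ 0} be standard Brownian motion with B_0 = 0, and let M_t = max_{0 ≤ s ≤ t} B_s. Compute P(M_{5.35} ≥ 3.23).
P(M_{5.35} ≥ 3.23) = 2·P(B_{5.35} ≥ 3.23) = 2(1 − Φ(3.23/√5.35)) ≈ 0.1626

By the reflection principle for Brownian motion, P(M_t ≥ a) = 2 · P(B_t ≥ a) for a ≥ 0. Since B_t ~ N(0, t), P(B_t ≥ 3.23) = 1 − Φ(3.23/√t) = 1 − Φ(3.23/√5.35) = 1 − Φ(1.3965). So
  P(M_{5.35} ≥ 3.23) = 2(1 − Φ(1.3965)) ≈ 0.1626.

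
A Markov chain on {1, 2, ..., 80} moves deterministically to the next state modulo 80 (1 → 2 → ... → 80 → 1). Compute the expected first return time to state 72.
E[T_72 | X_0 = 72] = 80

The chain cycles deterministically, so starting at state 72 it returns in exactly 80 steps. Equivalently, the stationary distribution is uniform π_j = 1/80 for every state j, so by Kac's formula E[T_72] = 1/π_72 = 80.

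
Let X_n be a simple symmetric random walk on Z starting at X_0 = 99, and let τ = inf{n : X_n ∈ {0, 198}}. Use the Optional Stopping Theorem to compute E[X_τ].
E[X_τ] = 99

X_n is a martingale and τ is a bounded-mean stopping time (indeed τ is finite a.s. with bounded expectation since the walk is in a bounded region). By the OST, E[X_τ] = E[X_0] = 99. Equivalently: E[X_τ] = 198 · P(hit 198 first) + 0 · P(hit 0 first) = 198 · (99/198) = 99.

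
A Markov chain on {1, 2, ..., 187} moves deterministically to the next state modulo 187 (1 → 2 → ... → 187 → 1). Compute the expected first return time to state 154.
E[T_154 | X_0 = 154] = 187

The chain cycles deterministically, so starting at state 154 it returns in exactly 187 steps. Equivalently, the stationary distribution is uniform π_j = 1/187 for every state j, so by Kac's formula E[T_154] = 1/π_154 = 187.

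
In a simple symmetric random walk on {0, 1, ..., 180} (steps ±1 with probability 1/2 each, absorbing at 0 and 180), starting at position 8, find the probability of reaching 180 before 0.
P(hit 180 before 0) = 8/180 = 2/45

Let u_k = P(hit 180 before 0 | start at k). Then u_0 = 0, u_180 = 1, and u_k = u_{k-1}/2 + u_{k+1}/2 for 1 ≤ k ≤ 179. This harmonic recurrence is solved by u_k = k/180, giving u_8 = 8/180 = 2/45.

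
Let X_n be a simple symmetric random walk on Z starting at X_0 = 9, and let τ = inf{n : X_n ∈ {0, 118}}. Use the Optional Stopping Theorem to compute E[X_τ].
E[X_τ] = 9

X_n is a martingale and τ is a bounded-mean stopping time (indeed τ is finite a.s. with bounded expectation since the walk is in a bounded region). By the OST, E[X_τ] = E[X_0] = 9. Equivalently: E[X_τ] = 118 · P(hit 118 first) + 0 · P(hit 0 first) = 118 · (9/118) = 9.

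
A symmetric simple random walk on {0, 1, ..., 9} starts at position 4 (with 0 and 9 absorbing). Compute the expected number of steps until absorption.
E[τ | X_0 = 4] = 20

Let v_k = E[τ | X_0 = k]. Boundary: v_0 = v_9 = 0. Recurrence: v_k = 1 + (v_{k-1} + v_{k+1})/2 for 1 ≤ k ≤ 8. The particular solution to v_k − (v_{k-1} + v_{k+1})/2 = 1 is v_k = −k^2. Adding homogeneous solution A + B k and matching boundaries gives v_k = k (9 − k). Substituting k = 4: v_4 = 4 · 5 = 20.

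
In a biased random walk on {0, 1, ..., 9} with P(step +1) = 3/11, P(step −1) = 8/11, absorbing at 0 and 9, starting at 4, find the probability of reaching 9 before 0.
P(hit 9 before 0) = (1 − (8/3)^4) / (1 − (8/3)^9) = 195129/26839609

Let u_k denote P(reach 9 before 0 | start at k). Boundary: u_0 = 0, u_9 = 1. Recurrence: u_k = 3/11·u_{k+1} + 8/11·u_{k-1} for 1 ≤ k ≤ 8. Try u_k = A + B·r^k with r = q/p = (8/11)/(3/11) = 8/3. Substitution satisfies the recurrence; boundary conditions give:
  u_k = (1 − r^k) / (1 − r^N) = (1 − (8/3)^4) / (1 − (8/3)^9) = 195129/26839609.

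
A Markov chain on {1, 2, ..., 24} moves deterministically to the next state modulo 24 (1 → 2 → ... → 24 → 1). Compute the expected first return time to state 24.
E[T_24 | X_0 = 24] = 24

The chain cycles deterministically, so starting at state 24 it returns in exactly 24 steps. Equivalently, the stationary distribution is uniform π_j = 1/24 for every state j, so by Kac's formula E[T_24] = 1/π_24 = 24.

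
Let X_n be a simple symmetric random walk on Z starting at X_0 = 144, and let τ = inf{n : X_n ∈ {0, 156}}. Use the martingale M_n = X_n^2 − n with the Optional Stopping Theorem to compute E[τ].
E[τ] = 1728

M_n = X_n^2 − n is a martingale (since E[X_{n+1}^2 | F_n] = X_n^2 + 1). By OST (τ has finite mean in a bounded region), E[M_τ] = E[M_0] = X_0^2 − 0 = 144^2 = 20736. Also E[M_τ] = E[X_τ^2] − E[τ]. The walk exits at 0 or 156, with P(hit 156 first) = 144/156, so E[X_τ^2] = 156^2 · 144/156 + 0 = 22464. Thus E[τ] = E[X_τ^2] − E[M_τ] = 22464 − 20736 = 1728 = 144(156 − 144) = 1728.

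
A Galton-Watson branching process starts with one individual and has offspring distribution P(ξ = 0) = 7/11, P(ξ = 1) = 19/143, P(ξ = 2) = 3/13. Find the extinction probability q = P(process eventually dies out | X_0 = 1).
q = 1

Mean offspring μ = 0·7/11 + 1·19/143 + 2·3/13 = 85/143 ≤ 1. For μ ≤ 1 with offspring not concentrated at 1, the Galton-Watson process goes extinct almost surely, so q = 1.
(Algebraic check: The pgf is f(s) = 7/11 + 19/143·s + 3/13·s². The extinction probability q is the smallest fixed point of f in [0, 1]. Setting s = f(s):
  3/13·s² + (19/143 − 1)·s + 7/11 = 0
  3/13·s² − (7/11 + 3/13)·s + 7/11 = 0
which factors as (s − 1)·(3/13·s − 7/11) = 0, giving roots s = 1 and s = (7/11)/(3/13) = 91/33. Since 91/33 ≥ 1, the smallest root in [0, 1] is s = 1.)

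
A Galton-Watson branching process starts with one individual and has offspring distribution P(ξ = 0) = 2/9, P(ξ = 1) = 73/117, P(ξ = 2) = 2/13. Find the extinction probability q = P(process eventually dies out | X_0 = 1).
q = 1

Mean offspring μ = 0·2/9 + 1·73/117 + 2·2/13 = 109/117 ≤ 1. For μ ≤ 1 with offspring not concentrated at 1, the Galton-Watson process goes extinct almost surely, so q = 1.
(Algebraic check: The pgf is f(s) = 2/9 + 73/117·s + 2/13·s². The extinction probability q is the smallest fixed point of f in [0, 1]. Setting s = f(s):
  2/13·s² + (73/117 − 1)·s + 2/9 = 0
  2/13·s² − (2/9 + 2/13)·s + 2/9 = 0
which factors as (s − 1)·(2/13·s − 2/9) = 0, giving roots s = 1 and s = (2/9)/(2/13) = 13/9. Since 13/9 ≥ 1, the smallest root in [0, 1] is s = 1.)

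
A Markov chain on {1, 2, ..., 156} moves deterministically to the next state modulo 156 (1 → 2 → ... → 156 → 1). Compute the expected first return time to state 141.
E[T_141 | X_0 = 141] = 156

The chain cycles deterministically, so starting at state 141 it returns in exactly 156 steps. Equivalently, the stationary distribution is uniform π_j = 1/156 for every state j, so by Kac's formula E[T_141] = 1/π_141 = 156.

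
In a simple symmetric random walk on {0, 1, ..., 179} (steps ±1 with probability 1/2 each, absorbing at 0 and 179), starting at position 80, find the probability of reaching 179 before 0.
P(hit 179 before 0) = 80/179

Let u_k = P(hit 179 before 0 | start at k). Then u_0 = 0, u_179 = 1, and u_k = u_{k-1}/2 + u_{k+1}/2 for 1 ≤ k ≤ 178. This harmonic recurrence is solved by u_k = k/179, giving u_80 = 80/179.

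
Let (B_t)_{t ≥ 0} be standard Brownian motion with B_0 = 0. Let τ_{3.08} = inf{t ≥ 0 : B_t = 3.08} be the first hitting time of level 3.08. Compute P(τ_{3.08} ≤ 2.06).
P(τ_{3.08} ≤ 2.06) = 2(1 − Φ(3.08/√2.06)) = 2(1 − Φ(2.1459)) ≈ 0.0319

By the reflection principle for standard BM, P(τ_b ≤ t) = 2 · P(B_t ≥ b). Since B_t ~ N(0, t), P(B_t ≥ 3.08) = 1 − Φ(3.08/√t) = 1 − Φ(3.08/√2.06) = 1 − Φ(2.1459) ≈ 0.01594. Doubling: P(τ_{3.08} ≤ 2.06) ≈ 2 · 0.01594 = 0.03188 ≈ 0.0319.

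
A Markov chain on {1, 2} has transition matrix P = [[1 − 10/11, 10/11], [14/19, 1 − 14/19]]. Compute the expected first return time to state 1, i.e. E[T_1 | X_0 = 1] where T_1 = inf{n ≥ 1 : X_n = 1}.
E[T_1 | X_0 = 1] = 1/π_1 = 172/77

For an irreducible recurrent Markov chain with stationary distribution π, E[T_i | X_0 = i] = 1/π_i (Kac's formula). Here π_1 = (14/19)/(10/11 + 14/19) = (14/19)/(344/209) = 77/172, so E[T_1 | X_0 = 1] = 1/π_1 = (10/11 + 14/19)/(14/19) = (344/209)/(14/19) = 172/77.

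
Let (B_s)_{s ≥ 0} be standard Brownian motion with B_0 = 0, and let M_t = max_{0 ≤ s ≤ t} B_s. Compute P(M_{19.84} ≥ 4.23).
P(M_{19.84} ≥ 4.23) = 2·P(B_{19.84} ≥ 4.23) = 2(1 − Φ(4.23/√19.84)) ≈ 0.3423

By the reflection principle for Brownian motion, P(M_t ≥ a) = 2 · P(B_t ≥ a) for a ≥ 0. Since B_t ~ N(0, t), P(B_t ≥ 4.23) = 1 − Φ(4.23/√t) = 1 − Φ(4.23/√19.84) = 1 − Φ(0.9497). So
  P(M_{19.84} ≥ 4.23) = 2(1 − Φ(0.9497)) ≈ 0.3423.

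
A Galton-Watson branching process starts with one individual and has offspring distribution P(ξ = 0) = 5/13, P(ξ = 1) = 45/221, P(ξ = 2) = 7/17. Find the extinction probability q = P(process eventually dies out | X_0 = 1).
q = 85/91

The pgf is f(s) = 5/13 + 45/221·s + 7/17·s². The extinction probability q is the smallest fixed point of f in [0, 1]. Setting s = f(s):
  7/17·s² + (45/221 − 1)·s + 5/13 = 0
  7/17·s² − (5/13 + 7/17)·s + 5/13 = 0
which factors as (s − 1)·(7/17·s − 5/13) = 0, giving roots s = 1 and s = (5/13)/(7/17) = 85/91.
Mean offspring μ = 45/221 + 2·7/17 = 227/221 > 1 (supercritical), so q < 1. The extinction probability is the smaller root: q = (5/13)/(7/17) = 85/91.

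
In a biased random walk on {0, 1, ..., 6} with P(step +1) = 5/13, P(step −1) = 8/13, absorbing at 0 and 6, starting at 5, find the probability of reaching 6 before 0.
P(hit 6 before 0) = (1 − (8/5)^5) / (1 − (8/5)^6) = 49405/82173

Let u_k denote P(reach 6 before 0 | start at k). Boundary: u_0 = 0, u_6 = 1. Recurrence: u_k = 5/13·u_{k+1} + 8/13·u_{k-1} for 1 ≤ k ≤ 5. Try u_k = A + B·r^k with r = q/p = (8/13)/(5/13) = 8/5. Substitution satisfies the recurrence; boundary conditions give:
  u_k = (1 − r^k) / (1 − r^N) = (1 − (8/5)^5) / (1 − (8/5)^6) = 49405/82173.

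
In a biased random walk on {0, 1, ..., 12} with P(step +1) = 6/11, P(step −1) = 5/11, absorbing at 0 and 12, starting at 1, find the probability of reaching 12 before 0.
P(hit 12 before 0) = (1 − (5/6)^1) / (1 − (5/6)^12) = 362797056/1932641711

Let u_k denote P(reach 12 before 0 | start at k). Boundary: u_0 = 0, u_12 = 1. Recurrence: u_k = 6/11·u_{k+1} + 5/11·u_{k-1} for 1 ≤ k ≤ 11. Try u_k = A + B·r^k with r = q/p = (5/11)/(6/11) = 5/6. Substitution satisfies the recurrence; boundary conditions give:
  u_k = (1 − r^k) / (1 − r^N) = (1 − (5/6)^1) / (1 − (5/6)^12) = 362797056/1932641711.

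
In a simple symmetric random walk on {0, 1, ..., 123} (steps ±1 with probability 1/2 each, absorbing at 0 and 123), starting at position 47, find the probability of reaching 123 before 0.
P(hit 123 before 0) = 47/123

Let u_k = P(hit 123 before 0 | start at k). Then u_0 = 0, u_123 = 1, and u_k = u_{k-1}/2 + u_{k+1}/2 for 1 ≤ k ≤ 122. This harmonic recurrence is solved by u_k = k/123, giving u_47 = 47/123.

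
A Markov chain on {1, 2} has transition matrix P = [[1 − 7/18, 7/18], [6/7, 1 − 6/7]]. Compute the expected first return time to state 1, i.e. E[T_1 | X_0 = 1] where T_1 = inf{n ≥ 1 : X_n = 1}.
E[T_1 | X_0 = 1] = 1/π_1 = 157/108

For an irreducible recurrent Markov chain with stationary distribution π, E[T_i | X_0 = i] = 1/π_i (Kac's formula). Here π_1 = (6/7)/(7/18 + 6/7) = (6/7)/(157/126) = 108/157, so E[T_1 | X_0 = 1] = 1/π_1 = (7/18 + 6/7)/(6/7) = (157/126)/(6/7) = 157/108.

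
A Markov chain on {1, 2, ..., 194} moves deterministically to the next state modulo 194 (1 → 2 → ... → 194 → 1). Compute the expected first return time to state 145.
E[T_145 | X_0 = 145] = 194

The chain cycles deterministically, so starting at state 145 it returns in exactly 194 steps. Equivalently, the stationary distribution is uniform π_j = 1/194 for every state j, so by Kac's formula E[T_145] = 1/π_145 = 194.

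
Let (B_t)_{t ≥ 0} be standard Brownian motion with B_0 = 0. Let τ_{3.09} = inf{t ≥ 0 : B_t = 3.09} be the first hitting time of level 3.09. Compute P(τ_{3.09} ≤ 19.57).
P(τ_{3.09} ≤ 19.57) = 2(1 − Φ(3.09/√19.57)) = 2(1 − Φ(0.6985)) ≈ 0.4849

By the reflection principle for standard BM, P(τ_b ≤ t) = 2 · P(B_t ≥ b). Since B_t ~ N(0, t), P(B_t ≥ 3.09) = 1 − Φ(3.09/√t) = 1 − Φ(3.09/√19.57) = 1 − Φ(0.6985) ≈ 0.24243. Doubling: P(τ_{3.09} ≤ 19.57) ≈ 2 · 0.24243 = 0.48486 ≈ 0.4849.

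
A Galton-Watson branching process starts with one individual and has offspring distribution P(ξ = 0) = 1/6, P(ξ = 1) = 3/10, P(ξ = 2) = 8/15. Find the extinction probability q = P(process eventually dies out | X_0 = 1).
q = 5/16

The pgf is f(s) = 1/6 + 3/10·s + 8/15·s². The extinction probability q is the smallest fixed point of f in [0, 1]. Setting s = f(s):
  8/15·s² + (3/10 − 1)·s + 1/6 = 0
  8/15·s² − (1/6 + 8/15)·s + 1/6 = 0
which factors as (s − 1)·(8/15·s − 1/6) = 0, giving roots s = 1 and s = (1/6)/(8/15) = 5/16.
Mean offspring μ = 3/10 + 2·8/15 = 41/30 > 1 (supercritical), so q < 1. The extinction probability is the smaller root: q = (1/6)/(8/15) = 5/16.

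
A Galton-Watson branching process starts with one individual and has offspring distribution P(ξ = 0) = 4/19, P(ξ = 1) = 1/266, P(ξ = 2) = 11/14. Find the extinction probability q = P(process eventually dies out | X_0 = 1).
q = 56/209

The pgf is f(s) = 4/19 + 1/266·s + 11/14·s². The extinction probability q is the smallest fixed point of f in [0, 1]. Setting s = f(s):
  11/14·s² + (1/266 − 1)·s + 4/19 = 0
  11/14·s² − (4/19 + 11/14)·s + 4/19 = 0
which factors as (s − 1)·(11/14·s − 4/19) = 0, giving roots s = 1 and s = (4/19)/(11/14) = 56/209.
Mean offspring μ = 1/266 + 2·11/14 = 419/266 > 1 (supercritical), so q < 1. The extinction probability is the smaller root: q = (4/19)/(11/14) = 56/209.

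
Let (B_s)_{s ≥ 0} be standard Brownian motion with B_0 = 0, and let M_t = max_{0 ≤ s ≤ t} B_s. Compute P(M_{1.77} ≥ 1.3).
P(M_{1.77} ≥ 1.3) = 2·P(B_{1.77} ≥ 1.3) = 2(1 − Φ(1.3/√1.77)) ≈ 0.3285

By the reflection principle for Brownian motion, P(M_t ≥ a) = 2 · P(B_t ≥ a) for a ≥ 0. Since B_t ~ N(0, t), P(B_t ≥ 1.3) = 1 − Φ(1.3/√t) = 1 − Φ(1.3/√1.77) = 1 − Φ(0.9771). So
  P(M_{1.77} ≥ 1.3) = 2(1 − Φ(0.9771)) ≈ 0.3285.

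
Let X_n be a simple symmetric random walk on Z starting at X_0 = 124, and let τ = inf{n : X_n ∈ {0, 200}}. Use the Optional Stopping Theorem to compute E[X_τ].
E[X_τ] = 124

X_n is a martingale and τ is a bounded-mean stopping time (indeed τ is finite a.s. with bounded expectation since the walk is in a bounded region). By the OST, E[X_τ] = E[X_0] = 124. Equivalently: E[X_τ] = 200 · P(hit 200 first) + 0 · P(hit 0 first) = 200 · (124/200) = 124.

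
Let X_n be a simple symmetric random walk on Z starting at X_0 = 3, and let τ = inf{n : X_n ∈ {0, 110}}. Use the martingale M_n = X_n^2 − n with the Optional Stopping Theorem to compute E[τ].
E[τ] = 321

M_n = X_n^2 − n is a martingale (since E[X_{n+1}^2 | F_n] = X_n^2 + 1). By OST (τ has finite mean in a bounded region), E[M_τ] = E[M_0] = X_0^2 − 0 = 3^2 = 9. Also E[M_τ] = E[X_τ^2] − E[τ]. The walk exits at 0 or 110, with P(hit 110 first) = 3/110, so E[X_τ^2] = 110^2 · 3/110 + 0 = 330. Thus E[τ] = E[X_τ^2] − E[M_τ] = 330 − 9 = 321 = 3(110 − 3) = 321.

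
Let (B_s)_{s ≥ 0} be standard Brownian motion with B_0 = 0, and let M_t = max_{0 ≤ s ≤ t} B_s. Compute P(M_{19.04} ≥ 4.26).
P(M_{19.04} ≥ 4.26) = 2·P(B_{19.04} ≥ 4.26) = 2(1 − Φ(4.26/√19.04)) ≈ 0.3289

By the reflection principle for Brownian motion, P(M_t ≥ a) = 2 · P(B_t ≥ a) for a ≥ 0. Since B_t ~ N(0, t), P(B_t ≥ 4.26) = 1 − Φ(4.26/√t) = 1 − Φ(4.26/√19.04) = 1 − Φ(0.9763). So
  P(M_{19.04} ≥ 4.26) = 2(1 − Φ(0.9763)) ≈ 0.3289.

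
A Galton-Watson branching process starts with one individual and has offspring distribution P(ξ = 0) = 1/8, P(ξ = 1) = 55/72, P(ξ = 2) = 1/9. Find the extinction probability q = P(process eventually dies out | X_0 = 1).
q = 1

Mean offspring μ = 0·1/8 + 1·55/72 + 2·1/9 = 71/72 ≤ 1. For μ ≤ 1 with offspring not concentrated at 1, the Galton-Watson process goes extinct almost surely, so q = 1.
(Algebraic check: The pgf is f(s) = 1/8 + 55/72·s + 1/9·s². The extinction probability q is the smallest fixed point of f in [0, 1]. Setting s = f(s):
  1/9·s² + (55/72 − 1)·s + 1/8 = 0
  1/9·s² − (1/8 + 1/9)·s + 1/8 = 0
which factors as (s − 1)·(1/9·s − 1/8) = 0, giving roots s = 1 and s = (1/8)/(1/9) = 9/8. Since 9/8 ≥ 1, the smallest root in [0, 1] is s = 1.)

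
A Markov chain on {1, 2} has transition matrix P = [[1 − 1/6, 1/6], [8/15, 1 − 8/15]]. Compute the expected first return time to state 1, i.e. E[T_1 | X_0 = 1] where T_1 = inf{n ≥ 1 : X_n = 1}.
E[T_1 | X_0 = 1] = 1/π_1 = 21/16

For an irreducible recurrent Markov chain with stationary distribution π, E[T_i | X_0 = i] = 1/π_i (Kac's formula). Here π_1 = (8/15)/(1/6 + 8/15) = (8/15)/(7/10) = 16/21, so E[T_1 | X_0 = 1] = 1/π_1 = (1/6 + 8/15)/(8/15) = (7/10)/(8/15) = 21/16.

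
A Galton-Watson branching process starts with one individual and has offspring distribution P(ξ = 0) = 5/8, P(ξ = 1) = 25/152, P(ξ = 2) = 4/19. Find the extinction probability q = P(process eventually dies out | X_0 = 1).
q = 1

Mean offspring μ = 0·5/8 + 1·25/152 + 2·4/19 = 89/152 ≤ 1. For μ ≤ 1 with offspring not concentrated at 1, the Galton-Watson process goes extinct almost surely, so q = 1.
(Algebraic check: The pgf is f(s) = 5/8 + 25/152·s + 4/19·s². The extinction probability q is the smallest fixed point of f in [0, 1]. Setting s = f(s):
  4/19·s² + (25/152 − 1)·s + 5/8 = 0
  4/19·s² − (5/8 + 4/19)·s + 5/8 = 0
which factors as (s − 1)·(4/19·s − 5/8) = 0, giving roots s = 1 and s = (5/8)/(4/19) = 95/32. Since 95/32 ≥ 1, the smallest root in [0, 1] is s = 1.)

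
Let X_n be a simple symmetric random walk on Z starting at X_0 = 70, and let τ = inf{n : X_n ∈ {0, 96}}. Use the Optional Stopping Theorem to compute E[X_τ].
E[X_τ] = 70

X_n is a martingale and τ is a bounded-mean stopping time (indeed τ is finite a.s. with bounded expectation since the walk is in a bounded region). By the OST, E[X_τ] = E[X_0] = 70. Equivalently: E[X_τ] = 96 · P(hit 96 first) + 0 · P(hit 0 first) = 96 · (70/96) = 70.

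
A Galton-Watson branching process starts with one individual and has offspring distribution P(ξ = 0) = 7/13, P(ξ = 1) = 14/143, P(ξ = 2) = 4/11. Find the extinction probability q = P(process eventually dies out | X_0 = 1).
q = 1

Mean offspring μ = 0·7/13 + 1·14/143 + 2·4/11 = 118/143 ≤ 1. For μ ≤ 1 with offspring not concentrated at 1, the Galton-Watson process goes extinct almost surely, so q = 1.
(Algebraic check: The pgf is f(s) = 7/13 + 14/143·s + 4/11·s². The extinction probability q is the smallest fixed point of f in [0, 1]. Setting s = f(s):
  4/11·s² + (14/143 − 1)·s + 7/13 = 0
  4/11·s² − (7/13 + 4/11)·s + 7/13 = 0
which factors as (s − 1)·(4/11·s − 7/13) = 0, giving roots s = 1 and s = (7/13)/(4/11) = 77/52. Since 77/52 ≥ 1, the smallest root in [0, 1] is s = 1.)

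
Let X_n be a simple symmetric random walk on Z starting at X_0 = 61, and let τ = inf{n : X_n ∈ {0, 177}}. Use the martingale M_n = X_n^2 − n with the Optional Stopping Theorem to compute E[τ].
E[τ] = 7076

M_n = X_n^2 − n is a martingale (since E[X_{n+1}^2 | F_n] = X_n^2 + 1). By OST (τ has finite mean in a bounded region), E[M_τ] = E[M_0] = X_0^2 − 0 = 61^2 = 3721. Also E[M_τ] = E[X_τ^2] − E[τ]. The walk exits at 0 or 177, with P(hit 177 first) = 61/177, so E[X_τ^2] = 177^2 · 61/177 + 0 = 10797. Thus E[τ] = E[X_τ^2] − E[M_τ] = 10797 − 3721 = 7076 = 61(177 − 61) = 7076.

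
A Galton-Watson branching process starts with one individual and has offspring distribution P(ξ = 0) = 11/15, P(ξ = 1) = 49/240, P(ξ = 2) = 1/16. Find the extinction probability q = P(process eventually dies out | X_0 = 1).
q = 1

Mean offspring μ = 0·11/15 + 1·49/240 + 2·1/16 = 79/240 ≤ 1. For μ ≤ 1 with offspring not concentrated at 1, the Galton-Watson process goes extinct almost surely, so q = 1.
(Algebraic check: The pgf is f(s) = 11/15 + 49/240·s + 1/16·s². The extinction probability q is the smallest fixed point of f in [0, 1]. Setting s = f(s):
  1/16·s² + (49/240 − 1)·s + 11/15 = 0
  1/16·s² − (11/15 + 1/16)·s + 11/15 = 0
which factors as (s − 1)·(1/16·s − 11/15) = 0, giving roots s = 1 and s = (11/15)/(1/16) = 176/15. Since 176/15 ≥ 1, the smallest root in [0, 1] is s = 1.)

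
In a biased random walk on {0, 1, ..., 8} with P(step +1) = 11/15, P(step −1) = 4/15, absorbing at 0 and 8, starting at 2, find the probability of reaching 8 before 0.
P(hit 8 before 0) = (1 − (4/11)^2) / (1 − (4/11)^8) = 1771561/2040889

Let u_k denote P(reach 8 before 0 | start at k). Boundary: u_0 = 0, u_8 = 1. Recurrence: u_k = 11/15·u_{k+1} + 4/15·u_{k-1} for 1 ≤ k ≤ 7. Try u_k = A + B·r^k with r = q/p = (4/15)/(11/15) = 4/11. Substitution satisfies the recurrence; boundary conditions give:
  u_k = (1 − r^k) / (1 − r^N) = (1 − (4/11)^2) / (1 − (4/11)^8) = 1771561/2040889.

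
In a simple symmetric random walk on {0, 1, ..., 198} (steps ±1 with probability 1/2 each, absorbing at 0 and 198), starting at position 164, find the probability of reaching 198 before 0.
P(hit 198 before 0) = 164/198 = 82/99

Let u_k = P(hit 198 before 0 | start at k). Then u_0 = 0, u_198 = 1, and u_k = u_{k-1}/2 + u_{k+1}/2 for 1 ≤ k ≤ 197. This harmonic recurrence is solved by u_k = k/198, giving u_164 = 164/198 = 82/99.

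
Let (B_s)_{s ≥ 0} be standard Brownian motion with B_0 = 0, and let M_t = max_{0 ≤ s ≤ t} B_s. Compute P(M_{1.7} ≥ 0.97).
P(M_{1.7} ≥ 0.97) = 2·P(B_{1.7} ≥ 0.97) = 2(1 − Φ(0.97/√1.7)) ≈ 0.4569

By the reflection principle for Brownian motion, P(M_t ≥ a) = 2 · P(B_t ≥ a) for a ≥ 0. Since B_t ~ N(0, t), P(B_t ≥ 0.97) = 1 − Φ(0.97/√t) = 1 − Φ(0.97/√1.7) = 1 − Φ(0.7440). So
  P(M_{1.7} ≥ 0.97) = 2(1 − Φ(0.7440)) ≈ 0.4569.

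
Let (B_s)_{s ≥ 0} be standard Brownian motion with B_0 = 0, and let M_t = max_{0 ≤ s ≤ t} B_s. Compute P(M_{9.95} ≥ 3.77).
P(M_{9.95} ≥ 3.77) = 2·P(B_{9.95} ≥ 3.77) = 2(1 − Φ(3.77/√9.95)) ≈ 0.2320

By the reflection principle for Brownian motion, P(M_t ≥ a) = 2 · P(B_t ≥ a) for a ≥ 0. Since B_t ~ N(0, t), P(B_t ≥ 3.77) = 1 − Φ(3.77/√t) = 1 − Φ(3.77/√9.95) = 1 − Φ(1.1952). So
  P(M_{9.95} ≥ 3.77) = 2(1 − Φ(1.1952)) ≈ 0.2320.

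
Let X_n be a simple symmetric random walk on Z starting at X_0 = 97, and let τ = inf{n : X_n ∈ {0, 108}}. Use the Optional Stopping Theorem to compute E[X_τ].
E[X_τ] = 97

X_n is a martingale and τ is a bounded-mean stopping time (indeed τ is finite a.s. with bounded expectation since the walk is in a bounded region). By the OST, E[X_τ] = E[X_0] = 97. Equivalently: E[X_τ] = 108 · P(hit 108 first) + 0 · P(hit 0 first) = 108 · (97/108) = 97.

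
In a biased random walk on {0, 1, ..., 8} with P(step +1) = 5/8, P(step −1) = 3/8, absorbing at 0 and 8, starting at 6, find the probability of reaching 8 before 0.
P(hit 8 before 0) = (1 − (3/5)^6) / (1 − (3/5)^8) = 23275/24004

Let u_k denote P(reach 8 before 0 | start at k). Boundary: u_0 = 0, u_8 = 1. Recurrence: u_k = 5/8·u_{k+1} + 3/8·u_{k-1} for 1 ≤ k ≤ 7. Try u_k = A + B·r^k with r = q/p = (3/8)/(5/8) = 3/5. Substitution satisfies the recurrence; boundary conditions give:
  u_k = (1 − r^k) / (1 − r^N) = (1 − (3/5)^6) / (1 − (3/5)^8) = 23275/24004.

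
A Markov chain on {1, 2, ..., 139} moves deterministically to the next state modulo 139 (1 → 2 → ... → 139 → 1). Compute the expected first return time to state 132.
E[T_132 | X_0 = 132] = 139

The chain cycles deterministically, so starting at state 132 it returns in exactly 139 steps. Equivalently, the stationary distribution is uniform π_j = 1/139 for every state j, so by Kac's formula E[T_132] = 1/π_132 = 139.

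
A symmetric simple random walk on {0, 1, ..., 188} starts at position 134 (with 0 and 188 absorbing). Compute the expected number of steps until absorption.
E[τ | X_0 = 134] = 7236

Let v_k = E[τ | X_0 = k]. Boundary: v_0 = v_188 = 0. Recurrence: v_k = 1 + (v_{k-1} + v_{k+1})/2 for 1 ≤ k ≤ 187. The particular solution to v_k − (v_{k-1} + v_{k+1})/2 = 1 is v_k = −k^2. Adding homogeneous solution A + B k and matching boundaries gives v_k = k (188 − k). Substituting k = 134: v_134 = 134 · 54 = 7236.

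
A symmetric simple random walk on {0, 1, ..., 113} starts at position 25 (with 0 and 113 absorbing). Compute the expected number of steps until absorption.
E[τ | X_0 = 25] = 2200

Let v_k = E[τ | X_0 = k]. Boundary: v_0 = v_113 = 0. Recurrence: v_k = 1 + (v_{k-1} + v_{k+1})/2 for 1 ≤ k ≤ 112. The particular solution to v_k − (v_{k-1} + v_{k+1})/2 = 1 is v_k = −k^2. Adding homogeneous solution A + B k and matching boundaries gives v_k = k (113 − k). Substituting k = 25: v_25 = 25 · 88 = 2200.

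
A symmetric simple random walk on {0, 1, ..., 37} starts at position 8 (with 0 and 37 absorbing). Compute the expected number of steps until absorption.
E[τ | X_0 = 8] = 232

Let v_k = E[τ | X_0 = k]. Boundary: v_0 = v_37 = 0. Recurrence: v_k = 1 + (v_{k-1} + v_{k+1})/2 for 1 ≤ k ≤ 36. The particular solution to v_k − (v_{k-1} + v_{k+1})/2 = 1 is v_k = −k^2. Adding homogeneous solution A + B k and matching boundaries gives v_k = k (37 − k). Substituting k = 8: v_8 = 8 · 29 = 232.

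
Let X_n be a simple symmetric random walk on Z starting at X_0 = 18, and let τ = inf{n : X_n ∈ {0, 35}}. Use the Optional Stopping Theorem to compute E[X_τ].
E[X_τ] = 18

X_n is a martingale and τ is a bounded-mean stopping time (indeed τ is finite a.s. with bounded expectation since the walk is in a bounded region). By the OST, E[X_τ] = E[X_0] = 18. Equivalently: E[X_τ] = 35 · P(hit 35 first) + 0 · P(hit 0 first) = 35 · (18/35) = 18.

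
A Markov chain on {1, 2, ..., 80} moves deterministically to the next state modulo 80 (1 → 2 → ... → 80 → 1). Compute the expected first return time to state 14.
E[T_14 | X_0 = 14] = 80

The chain cycles deterministically, so starting at state 14 it returns in exactly 80 steps. Equivalently, the stationary distribution is uniform π_j = 1/80 for every state j, so by Kac's formula E[T_14] = 1/π_14 = 80.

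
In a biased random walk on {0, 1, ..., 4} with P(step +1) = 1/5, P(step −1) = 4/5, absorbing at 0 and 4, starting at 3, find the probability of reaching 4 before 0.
P(hit 4 before 0) = (1 − (4)^3) / (1 − (4)^4) = 21/85

Let u_k denote P(reach 4 before 0 | start at k). Boundary: u_0 = 0, u_4 = 1. Recurrence: u_k = 1/5·u_{k+1} + 4/5·u_{k-1} for 1 ≤ k ≤ 3. Try u_k = A + B·r^k with r = q/p = (4/5)/(1/5) = 4. Substitution satisfies the recurrence; boundary conditions give:
  u_k = (1 − r^k) / (1 − r^N) = (1 − (4)^3) / (1 − (4)^4) = 21/85.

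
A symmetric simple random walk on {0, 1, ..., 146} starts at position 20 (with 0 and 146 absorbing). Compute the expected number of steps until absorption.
E[τ | X_0 = 20] = 2520

Let v_k = E[τ | X_0 = k]. Boundary: v_0 = v_146 = 0. Recurrence: v_k = 1 + (v_{k-1} + v_{k+1})/2 for 1 ≤ k ≤ 145. The particular solution to v_k − (v_{k-1} + v_{k+1})/2 = 1 is v_k = −k^2. Adding homogeneous solution A + B k and matching boundaries gives v_k = k (146 − k). Substituting k = 20: v_20 = 20 · 126 = 2520.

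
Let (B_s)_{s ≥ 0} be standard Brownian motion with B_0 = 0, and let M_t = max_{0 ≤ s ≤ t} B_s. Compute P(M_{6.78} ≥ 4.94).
P(M_{6.78} ≥ 4.94) = 2·P(B_{6.78} ≥ 4.94) = 2(1 − Φ(4.94/√6.78)) ≈ 0.0578

By the reflection principle for Brownian motion, P(M_t ≥ a) = 2 · P(B_t ≥ a) for a ≥ 0. Since B_t ~ N(0, t), P(B_t ≥ 4.94) = 1 − Φ(4.94/√t) = 1 − Φ(4.94/√6.78) = 1 − Φ(1.8972). So
  P(M_{6.78} ≥ 4.94) = 2(1 − Φ(1.8972)) ≈ 0.0578.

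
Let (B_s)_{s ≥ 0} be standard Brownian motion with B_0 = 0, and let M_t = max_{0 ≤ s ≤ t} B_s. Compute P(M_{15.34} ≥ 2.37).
P(M_{15.34} ≥ 2.37) = 2·P(B_{15.34} ≥ 2.37) = 2(1 − Φ(2.37/√15.34)) ≈ 0.5451

By the reflection principle for Brownian motion, P(M_t ≥ a) = 2 · P(B_t ≥ a) for a ≥ 0. Since B_t ~ N(0, t), P(B_t ≥ 2.37) = 1 − Φ(2.37/√t) = 1 − Φ(2.37/√15.34) = 1 − Φ(0.6051). So
  P(M_{15.34} ≥ 2.37) = 2(1 − Φ(0.6051)) ≈ 0.5451.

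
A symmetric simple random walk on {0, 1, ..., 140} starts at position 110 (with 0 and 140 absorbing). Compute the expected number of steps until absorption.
E[τ | X_0 = 110] = 3300

Let v_k = E[τ | X_0 = k]. Boundary: v_0 = v_140 = 0. Recurrence: v_k = 1 + (v_{k-1} + v_{k+1})/2 for 1 ≤ k ≤ 139. The particular solution to v_k − (v_{k-1} + v_{k+1})/2 = 1 is v_k = −k^2. Adding homogeneous solution A + B k and matching boundaries gives v_k = k (140 − k). Substituting k = 110: v_110 = 110 · 30 = 3300.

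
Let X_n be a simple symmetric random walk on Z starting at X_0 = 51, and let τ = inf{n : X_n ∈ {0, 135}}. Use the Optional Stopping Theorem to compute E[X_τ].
E[X_τ] = 51

X_n is a martingale and τ is a bounded-mean stopping time (indeed τ is finite a.s. with bounded expectation since the walk is in a bounded region). By the OST, E[X_τ] = E[X_0] = 51. Equivalently: E[X_τ] = 135 · P(hit 135 first) + 0 · P(hit 0 first) = 135 · (51/135) = 51.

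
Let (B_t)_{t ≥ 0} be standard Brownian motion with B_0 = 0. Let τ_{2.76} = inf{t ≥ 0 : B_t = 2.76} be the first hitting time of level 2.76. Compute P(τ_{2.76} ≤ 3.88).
P(τ_{2.76} ≤ 3.88) = 2(1 − Φ(2.76/√3.88)) = 2(1 − Φ(1.4012)) ≈ 0.1612

By the reflection principle for standard BM, P(τ_b ≤ t) = 2 · P(B_t ≥ b). Since B_t ~ N(0, t), P(B_t ≥ 2.76) = 1 − Φ(2.76/√t) = 1 − Φ(2.76/√3.88) = 1 − Φ(1.4012) ≈ 0.08058. Doubling: P(τ_{2.76} ≤ 3.88) ≈ 2 · 0.08058 = 0.16116 ≈ 0.1612.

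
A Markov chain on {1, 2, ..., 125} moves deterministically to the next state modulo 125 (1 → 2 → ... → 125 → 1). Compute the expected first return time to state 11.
E[T_11 | X_0 = 11] = 125

The chain cycles deterministically, so starting at state 11 it returns in exactly 125 steps. Equivalently, the stationary distribution is uniform π_j = 1/125 for every state j, so by Kac's formula E[T_11] = 1/π_11 = 125.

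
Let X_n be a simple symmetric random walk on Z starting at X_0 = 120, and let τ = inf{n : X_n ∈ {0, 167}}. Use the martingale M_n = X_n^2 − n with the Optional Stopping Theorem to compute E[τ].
E[τ] = 5640

M_n = X_n^2 − n is a martingale (since E[X_{n+1}^2 | F_n] = X_n^2 + 1). By OST (τ has finite mean in a bounded region), E[M_τ] = E[M_0] = X_0^2 − 0 = 120^2 = 14400. Also E[M_τ] = E[X_τ^2] − E[τ]. The walk exits at 0 or 167, with P(hit 167 first) = 120/167, so E[X_τ^2] = 167^2 · 120/167 + 0 = 20040. Thus E[τ] = E[X_τ^2] − E[M_τ] = 20040 − 14400 = 5640 = 120(167 − 120) = 5640.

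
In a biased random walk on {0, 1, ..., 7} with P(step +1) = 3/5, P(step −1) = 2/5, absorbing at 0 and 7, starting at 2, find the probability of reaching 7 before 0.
P(hit 7 before 0) = (1 − (2/3)^2) / (1 − (2/3)^7) = 1215/2059

Let u_k denote P(reach 7 before 0 | start at k). Boundary: u_0 = 0, u_7 = 1. Recurrence: u_k = 3/5·u_{k+1} + 2/5·u_{k-1} for 1 ≤ k ≤ 6. Try u_k = A + B·r^k with r = q/p = (2/5)/(3/5) = 2/3. Substitution satisfies the recurrence; boundary conditions give:
  u_k = (1 − r^k) / (1 − r^N) = (1 − (2/3)^2) / (1 − (2/3)^7) = 1215/2059.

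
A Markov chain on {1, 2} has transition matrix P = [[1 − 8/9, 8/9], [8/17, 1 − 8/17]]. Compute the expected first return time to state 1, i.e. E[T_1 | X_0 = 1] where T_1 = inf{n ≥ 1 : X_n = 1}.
E[T_1 | X_0 = 1] = 1/π_1 = 26/9

For an irreducible recurrent Markov chain with stationary distribution π, E[T_i | X_0 = i] = 1/π_i (Kac's formula). Here π_1 = (8/17)/(8/9 + 8/17) = (8/17)/(208/153) = 9/26, so E[T_1 | X_0 = 1] = 1/π_1 = (8/9 + 8/17)/(8/17) = (208/153)/(8/17) = 26/9.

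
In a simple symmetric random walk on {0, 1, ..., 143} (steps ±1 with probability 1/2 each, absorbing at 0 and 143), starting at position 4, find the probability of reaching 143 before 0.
P(hit 143 before 0) = 4/143

Let u_k = P(hit 143 before 0 | start at k). Then u_0 = 0, u_143 = 1, and u_k = u_{k-1}/2 + u_{k+1}/2 for 1 ≤ k ≤ 142. This harmonic recurrence is solved by u_k = k/143, giving u_4 = 4/143.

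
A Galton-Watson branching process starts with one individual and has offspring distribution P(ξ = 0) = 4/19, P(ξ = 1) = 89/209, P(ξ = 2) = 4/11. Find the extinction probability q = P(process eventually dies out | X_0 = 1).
q = 11/19

The pgf is f(s) = 4/19 + 89/209·s + 4/11·s². The extinction probability q is the smallest fixed point of f in [0, 1]. Setting s = f(s):
  4/11·s² + (89/209 − 1)·s + 4/19 = 0
  4/11·s² − (4/19 + 4/11)·s + 4/19 = 0
which factors as (s − 1)·(4/11·s − 4/19) = 0, giving roots s = 1 and s = (4/19)/(4/11) = 11/19.
Mean offspring μ = 89/209 + 2·4/11 = 241/209 > 1 (supercritical), so q < 1. The extinction probability is the smaller root: q = (4/19)/(4/11) = 11/19.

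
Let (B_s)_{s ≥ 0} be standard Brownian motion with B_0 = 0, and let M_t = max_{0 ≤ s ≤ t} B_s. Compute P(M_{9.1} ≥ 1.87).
P(M_{9.1} ≥ 1.87) = 2·P(B_{9.1} ≥ 1.87) = 2(1 − Φ(1.87/√9.1)) ≈ 0.5353

By the reflection principle for Brownian motion, P(M_t ≥ a) = 2 · P(B_t ≥ a) for a ≥ 0. Since B_t ~ N(0, t), P(B_t ≥ 1.87) = 1 − Φ(1.87/√t) = 1 − Φ(1.87/√9.1) = 1 − Φ(0.6199). So
  P(M_{9.1} ≥ 1.87) = 2(1 − Φ(0.6199)) ≈ 0.5353.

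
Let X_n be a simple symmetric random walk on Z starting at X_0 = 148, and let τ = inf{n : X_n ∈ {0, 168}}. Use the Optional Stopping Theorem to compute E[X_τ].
E[X_τ] = 148

X_n is a martingale and τ is a bounded-mean stopping time (indeed τ is finite a.s. with bounded expectation since the walk is in a bounded region). By the OST, E[X_τ] = E[X_0] = 148. Equivalently: E[X_τ] = 168 · P(hit 168 first) + 0 · P(hit 0 first) = 168 · (148/168) = 148.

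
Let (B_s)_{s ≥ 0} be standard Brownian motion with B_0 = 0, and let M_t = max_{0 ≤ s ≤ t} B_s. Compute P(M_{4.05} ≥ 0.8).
P(M_{4.05} ≥ 0.8) = 2·P(B_{4.05} ≥ 0.8) = 2(1 − Φ(0.8/√4.05)) ≈ 0.6910

By the reflection principle for Brownian motion, P(M_t ≥ a) = 2 · P(B_t ≥ a) for a ≥ 0. Since B_t ~ N(0, t), P(B_t ≥ 0.8) = 1 − Φ(0.8/√t) = 1 − Φ(0.8/√4.05) = 1 − Φ(0.3975). So
  P(M_{4.05} ≥ 0.8) = 2(1 − Φ(0.3975)) ≈ 0.6910.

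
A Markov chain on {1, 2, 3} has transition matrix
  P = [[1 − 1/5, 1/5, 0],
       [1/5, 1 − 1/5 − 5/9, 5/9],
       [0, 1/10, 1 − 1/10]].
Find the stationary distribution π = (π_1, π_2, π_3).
π = (9/68, 9/68, 25/34)

This is a birth-death chain on three states, which satisfies detailed balance: π_1 · P_{12} = π_2 · P_{21} and π_2 · P_{23} = π_3 · P_{32}.
From π_1 · 1/5 = π_2 · 1/5: π_2/π_1 = (1/5)/(1/5) = 1.
From π_2 · 5/9 = π_3 · 1/10: π_3/π_2 = (5/9)/(1/10) = 50/9.
Take π_1 proportional to 1; then unnormalized π = (1, 1, 50/9). Normalize by dividing by the sum 68/9:
  π = (9/68, 9/68, 25/34).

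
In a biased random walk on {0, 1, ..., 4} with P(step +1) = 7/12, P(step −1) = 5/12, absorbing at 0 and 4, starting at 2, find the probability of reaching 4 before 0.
P(hit 4 before 0) = (1 − (5/7)^2) / (1 − (5/7)^4) = 49/74

Let u_k denote P(reach 4 before 0 | start at k). Boundary: u_0 = 0, u_4 = 1. Recurrence: u_k = 7/12·u_{k+1} + 5/12·u_{k-1} for 1 ≤ k ≤ 3. Try u_k = A + B·r^k with r = q/p = (5/12)/(7/12) = 5/7. Substitution satisfies the recurrence; boundary conditions give:
  u_k = (1 − r^k) / (1 − r^N) = (1 − (5/7)^2) / (1 − (5/7)^4) = 49/74.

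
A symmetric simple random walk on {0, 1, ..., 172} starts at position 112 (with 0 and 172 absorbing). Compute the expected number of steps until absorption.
E[τ | X_0 = 112] = 6720

Let v_k = E[τ | X_0 = k]. Boundary: v_0 = v_172 = 0. Recurrence: v_k = 1 + (v_{k-1} + v_{k+1})/2 for 1 ≤ k ≤ 171. The particular solution to v_k − (v_{k-1} + v_{k+1})/2 = 1 is v_k = −k^2. Adding homogeneous solution A + B k and matching boundaries gives v_k = k (172 − k). Substituting k = 112: v_112 = 112 · 60 = 6720.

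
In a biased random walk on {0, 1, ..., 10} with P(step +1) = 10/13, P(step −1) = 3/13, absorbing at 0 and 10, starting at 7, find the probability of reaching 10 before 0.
P(hit 10 before 0) = (1 − (3/10)^7) / (1 − (3/10)^10) = 1428259000/1428562993

Let u_k denote P(reach 10 before 0 | start at k). Boundary: u_0 = 0, u_10 = 1. Recurrence: u_k = 10/13·u_{k+1} + 3/13·u_{k-1} for 1 ≤ k ≤ 9. Try u_k = A + B·r^k with r = q/p = (3/13)/(10/13) = 3/10. Substitution satisfies the recurrence; boundary conditions give:
  u_k = (1 − r^k) / (1 − r^N) = (1 − (3/10)^7) / (1 − (3/10)^10) = 1428259000/1428562993.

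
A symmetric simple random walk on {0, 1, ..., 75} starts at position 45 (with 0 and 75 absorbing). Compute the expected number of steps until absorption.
E[τ | X_0 = 45] = 1350

Let v_k = E[τ | X_0 = k]. Boundary: v_0 = v_75 = 0. Recurrence: v_k = 1 + (v_{k-1} + v_{k+1})/2 for 1 ≤ k ≤ 74. The particular solution to v_k − (v_{k-1} + v_{k+1})/2 = 1 is v_k = −k^2. Adding homogeneous solution A + B k and matching boundaries gives v_k = k (75 − k). Substituting k = 45: v_45 = 45 · 30 = 1350.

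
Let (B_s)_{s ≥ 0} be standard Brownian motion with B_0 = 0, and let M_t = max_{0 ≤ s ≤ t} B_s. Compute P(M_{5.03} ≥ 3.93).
P(M_{5.03} ≥ 3.93) = 2·P(B_{5.03} ≥ 3.93) = 2(1 − Φ(3.93/√5.03)) ≈ 0.0797

By the reflection principle for Brownian motion, P(M_t ≥ a) = 2 · P(B_t ≥ a) for a ≥ 0. Since B_t ~ N(0, t), P(B_t ≥ 3.93) = 1 − Φ(3.93/√t) = 1 − Φ(3.93/√5.03) = 1 − Φ(1.7523). So
  P(M_{5.03} ≥ 3.93) = 2(1 − Φ(1.7523)) ≈ 0.0797.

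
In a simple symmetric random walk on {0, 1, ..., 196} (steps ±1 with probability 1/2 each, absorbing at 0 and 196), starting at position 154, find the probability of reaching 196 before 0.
P(hit 196 before 0) = 154/196 = 11/14

Let u_k = P(hit 196 before 0 | start at k). Then u_0 = 0, u_196 = 1, and u_k = u_{k-1}/2 + u_{k+1}/2 for 1 ≤ k ≤ 195. This harmonic recurrence is solved by u_k = k/196, giving u_154 = 154/196 = 11/14.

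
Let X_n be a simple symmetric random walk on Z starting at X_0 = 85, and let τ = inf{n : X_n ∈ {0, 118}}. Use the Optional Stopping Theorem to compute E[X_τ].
E[X_τ] = 85

X_n is a martingale and τ is a bounded-mean stopping time (indeed τ is finite a.s. with bounded expectation since the walk is in a bounded region). By the OST, E[X_τ] = E[X_0] = 85. Equivalently: E[X_τ] = 118 · P(hit 118 first) + 0 · P(hit 0 first) = 118 · (85/118) = 85.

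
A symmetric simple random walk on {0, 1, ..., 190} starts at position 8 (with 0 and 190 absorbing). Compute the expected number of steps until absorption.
E[τ | X_0 = 8] = 1456

Let v_k = E[τ | X_0 = k]. Boundary: v_0 = v_190 = 0. Recurrence: v_k = 1 + (v_{k-1} + v_{k+1})/2 for 1 ≤ k ≤ 189. The particular solution to v_k − (v_{k-1} + v_{k+1})/2 = 1 is v_k = −k^2. Adding homogeneous solution A + B k and matching boundaries gives v_k = k (190 − k). Substituting k = 8: v_8 = 8 · 182 = 1456.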